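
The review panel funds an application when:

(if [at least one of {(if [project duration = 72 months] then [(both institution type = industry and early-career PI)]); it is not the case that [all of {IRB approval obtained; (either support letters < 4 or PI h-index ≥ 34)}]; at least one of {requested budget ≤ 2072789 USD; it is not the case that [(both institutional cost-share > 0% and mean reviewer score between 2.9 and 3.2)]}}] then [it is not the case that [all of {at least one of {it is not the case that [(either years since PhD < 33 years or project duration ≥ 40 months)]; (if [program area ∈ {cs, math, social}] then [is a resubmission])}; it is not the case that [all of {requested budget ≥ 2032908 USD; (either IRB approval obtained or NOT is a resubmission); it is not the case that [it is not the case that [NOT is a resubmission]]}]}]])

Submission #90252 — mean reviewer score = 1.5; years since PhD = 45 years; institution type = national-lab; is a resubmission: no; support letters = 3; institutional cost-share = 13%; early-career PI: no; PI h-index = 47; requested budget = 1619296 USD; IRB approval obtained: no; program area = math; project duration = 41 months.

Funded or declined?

Atomic conditions:
  project duration = 72 months: 41 == 72 is false
  institution type = industry: national-lab == industry is false
  early-career PI: no → false
  IRB approval obtained: no → false
  support letters < 4: 3 < 4 is true
  PI h-index ≥ 34: 47 ≥ 34 is true
  requested budget ≤ 2072789 USD: 1619296 ≤ 2072789 is true
  institutional cost-share > 0%: 13 > 0 is true
  mean reviewer score between 2.9 and 3.2: 1.5 in [2.9, 3.2] is false
  years since PhD < 33 years: 45 < 33 is false
  project duration ≥ 40 months: 41 ≥ 40 is true
  program area ∈ {cs, math, social}: math is in the set → true
  is a resubmission: no → false
  requested budget ≥ 2032908 USD: 1619296 ≥ 2032908 is false
  NOT is a resubmission: no → true
Combine:
[1.1.2] false AND false = false
[1.1] false → false (antecedent false ⇒ implication holds) = true
[1.2.1.2] true OR true = true
[1.2.1] false AND true = false
[1.2] NOT false = true
[1.3.2.1] true AND false = false
[1.3.2] NOT false = true
[1.3] true OR true = true
[1] true OR true OR true = true
[2.1.1.1.1] false OR true = true
[2.1.1.1] NOT true = false
[2.1.1.2] true → false = false
[2.1.1] false OR false = false
[2.1.2.1.2] false OR true = true
[2.1.2.1.3.1] NOT true = false
[2.1.2.1.3] NOT false = true
[2.1.2.1] false AND true AND true = false
[2.1.2] NOT false = true
[2.1] false AND true = false
[2] NOT false = true
[root] true → true = true
Overall: true → funded

Funded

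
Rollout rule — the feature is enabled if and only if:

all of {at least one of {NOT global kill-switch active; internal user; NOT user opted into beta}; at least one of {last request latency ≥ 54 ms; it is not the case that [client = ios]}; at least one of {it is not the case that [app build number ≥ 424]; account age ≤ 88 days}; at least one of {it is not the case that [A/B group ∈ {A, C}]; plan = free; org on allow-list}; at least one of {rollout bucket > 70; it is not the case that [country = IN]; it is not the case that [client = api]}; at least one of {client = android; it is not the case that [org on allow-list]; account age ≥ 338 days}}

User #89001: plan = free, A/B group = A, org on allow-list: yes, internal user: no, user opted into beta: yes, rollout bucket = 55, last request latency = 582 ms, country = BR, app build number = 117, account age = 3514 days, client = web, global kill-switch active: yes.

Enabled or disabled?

Atomic conditions:
  NOT global kill-switch active: yes → false
  internal user: no → false
  NOT user opted into beta: yes → false
  last request latency ≥ 54 ms: 582 ≥ 54 is true
  client = ios: web == ios is false
  app build number ≥ 424: 117 ≥ 424 is false
  account age ≤ 88 days: 3514 ≤ 88 is false
  A/B group ∈ {A, C}: A is in the set → true
  plan = free: free == free is true
  org on allow-list: yes → true
  rollout bucket > 70: 55 > 70 is false
  country = IN: BR == IN is false
  client = api: web == api is false
  client = android: web == android is false
  account age ≥ 338 days: 3514 ≥ 338 is true
Combine:
[1] false OR false OR false = false
[2.2] NOT false = true
[2] true OR true = true
[3.1] NOT false = true
[3] true OR false = true
[4.1] NOT true = false
[4] false OR true OR true = true
[5.2] NOT false = true
[5.3] NOT false = true
[5] false OR true OR true = true
[6.2] NOT true = false
[6] false OR false OR true = true
[root] false AND true AND true AND true AND true AND true = false
Overall: false → disabled

Disabled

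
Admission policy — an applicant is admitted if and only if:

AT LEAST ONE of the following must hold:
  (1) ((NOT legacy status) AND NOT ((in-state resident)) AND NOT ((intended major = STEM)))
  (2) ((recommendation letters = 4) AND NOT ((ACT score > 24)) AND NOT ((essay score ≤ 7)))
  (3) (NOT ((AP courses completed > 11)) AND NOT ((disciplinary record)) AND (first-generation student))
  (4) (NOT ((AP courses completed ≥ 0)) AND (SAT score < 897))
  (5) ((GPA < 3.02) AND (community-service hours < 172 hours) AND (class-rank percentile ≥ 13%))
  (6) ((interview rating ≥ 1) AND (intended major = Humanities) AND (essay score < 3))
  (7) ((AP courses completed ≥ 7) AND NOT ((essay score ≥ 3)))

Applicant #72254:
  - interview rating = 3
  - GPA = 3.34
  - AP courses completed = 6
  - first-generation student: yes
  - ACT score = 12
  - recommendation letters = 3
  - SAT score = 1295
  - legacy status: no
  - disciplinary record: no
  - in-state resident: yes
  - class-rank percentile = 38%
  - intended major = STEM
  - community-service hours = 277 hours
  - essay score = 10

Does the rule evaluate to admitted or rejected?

Admitted

Atomic conditions:
  NOT legacy status: no → true
  in-state resident: yes → true
  intended major = STEM: STEM == STEM is true
  recommendation letters = 4: 3 == 4 is false
  ACT score > 24: 12 > 24 is false
  essay score ≤ 7: 10 ≤ 7 is false
  AP courses completed > 11: 6 > 11 is false
  disciplinary record: no → false
  first-generation student: yes → true
  AP courses completed ≥ 0: 6 ≥ 0 is true
  SAT score < 897: 1295 < 897 is false
  GPA < 3.02: 3.34 < 3.02 is false
  community-service hours < 172 hours: 277 < 172 is false
  class-rank percentile ≥ 13%: 38 ≥ 13 is true
  interview rating ≥ 1: 3 ≥ 1 is true
  intended major = Humanities: STEM == Humanities is false
  essay score < 3: 10 < 3 is false
  AP courses completed ≥ 7: 6 ≥ 7 is false
  essay score ≥ 3: 10 ≥ 3 is true
Combine:
[1.2] NOT true = false
[1.3] NOT true = false
[1] true AND false AND false = false
[2.2] NOT false = true
[2.3] NOT false = true
[2] false AND true AND true = false
[3.1] NOT false = true
[3.2] NOT false = true
[3] true AND true AND true = true
[4.1] NOT true = false
[4] false AND false = false
[5] false AND false AND true = false
[6] true AND false AND false = false
[7.2] NOT true = false
[7] false AND false = false
[root] false OR false OR true OR false OR false OR false OR false = true
Overall: true → admitted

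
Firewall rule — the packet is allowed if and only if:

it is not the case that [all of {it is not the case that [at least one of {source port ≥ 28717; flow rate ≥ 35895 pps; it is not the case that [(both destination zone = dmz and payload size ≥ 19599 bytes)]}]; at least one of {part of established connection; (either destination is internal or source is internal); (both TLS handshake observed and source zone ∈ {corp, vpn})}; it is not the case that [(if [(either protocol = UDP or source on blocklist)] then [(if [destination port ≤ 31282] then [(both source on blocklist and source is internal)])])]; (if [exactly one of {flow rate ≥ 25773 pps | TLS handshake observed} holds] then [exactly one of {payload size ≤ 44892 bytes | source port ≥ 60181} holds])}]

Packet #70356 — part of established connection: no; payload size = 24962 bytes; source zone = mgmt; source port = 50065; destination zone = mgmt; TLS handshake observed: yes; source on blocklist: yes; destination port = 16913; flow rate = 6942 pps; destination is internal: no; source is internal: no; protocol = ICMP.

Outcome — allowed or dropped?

Atomic conditions:
  source port ≥ 28717: 50065 ≥ 28717 is true
  flow rate ≥ 35895 pps: 6942 ≥ 35895 is false
  destination zone = dmz: mgmt == dmz is false
  payload size ≥ 19599 bytes: 24962 ≥ 19599 is true
  part of established connection: no → false
  destination is internal: no → false
  source is internal: no → false
  TLS handshake observed: yes → true
  source zone ∈ {corp, vpn}: mgmt is not in the set → false
  protocol = UDP: ICMP == UDP is false
  source on blocklist: yes → true
  destination port ≤ 31282: 16913 ≤ 31282 is true
  flow rate ≥ 25773 pps: 6942 ≥ 25773 is false
  payload size ≤ 44892 bytes: 24962 ≤ 44892 is true
  source port ≥ 60181: 50065 ≥ 60181 is false
Combine:
[1.1.1.3.1] false AND true = false
[1.1.1.3] NOT false = true
[1.1.1] true OR false OR true = true
[1.1] NOT true = false
[1.2.2] false OR false = false
[1.2.3] true AND false = false
[1.2] false OR false OR false = false
[1.3.1.1] false OR true = true
[1.3.1.2.2] true AND false = false
[1.3.1.2] true → false = false
[1.3.1] true → false = false
[1.3] NOT false = true
[1.4.1] exactly-one(false, true) = true
[1.4.2] exactly-one(true, false) = true
[1.4] true → true = true
[1] false AND false AND true AND true = false
[root] NOT false = true
Overall: true → allowed

Allowed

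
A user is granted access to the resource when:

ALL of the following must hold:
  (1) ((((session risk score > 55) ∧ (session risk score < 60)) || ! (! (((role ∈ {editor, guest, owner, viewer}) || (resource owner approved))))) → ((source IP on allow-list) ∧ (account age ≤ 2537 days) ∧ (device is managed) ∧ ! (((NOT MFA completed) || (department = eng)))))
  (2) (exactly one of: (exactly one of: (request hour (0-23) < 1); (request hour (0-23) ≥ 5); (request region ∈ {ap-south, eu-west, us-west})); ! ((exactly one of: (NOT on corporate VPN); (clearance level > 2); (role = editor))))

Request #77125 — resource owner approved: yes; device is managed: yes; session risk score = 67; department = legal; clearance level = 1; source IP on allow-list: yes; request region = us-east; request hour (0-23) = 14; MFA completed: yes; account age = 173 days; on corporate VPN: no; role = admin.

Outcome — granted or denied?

Atomic conditions:
  session risk score > 55: 67 > 55 is true
  session risk score < 60: 67 < 60 is false
  role ∈ {editor, guest, owner, viewer}: admin is not in the set → false
  resource owner approved: yes → true
  source IP on allow-list: yes → true
  account age ≤ 2537 days: 173 ≤ 2537 is true
  device is managed: yes → true
  NOT MFA completed: yes → false
  department = eng: legal == eng is false
  request hour (0-23) < 1: 14 < 1 is false
  request hour (0-23) ≥ 5: 14 ≥ 5 is true
  request region ∈ {ap-south, eu-west, us-west}: us-east is not in the set → false
  NOT on corporate VPN: no → true
  clearance level > 2: 1 > 2 is false
  role = editor: admin == editor is false
Combine:
[1.1.1] true AND false = false
[1.1.2.1.1] false OR true = true
[1.1.2.1] NOT true = false
[1.1.2] NOT false = true
[1.1] false OR true = true
[1.2.4.1] false OR false = false
[1.2.4] NOT false = true
[1.2] true AND true AND true AND true = true
[1] true → true = true
[2.1] exactly-one(false, true, false) = true
[2.2.1] exactly-one(true, false, false) = true
[2.2] NOT true = false
[2] exactly-one(true, false) = true
[root] true AND true = true
Overall: true → granted

Granted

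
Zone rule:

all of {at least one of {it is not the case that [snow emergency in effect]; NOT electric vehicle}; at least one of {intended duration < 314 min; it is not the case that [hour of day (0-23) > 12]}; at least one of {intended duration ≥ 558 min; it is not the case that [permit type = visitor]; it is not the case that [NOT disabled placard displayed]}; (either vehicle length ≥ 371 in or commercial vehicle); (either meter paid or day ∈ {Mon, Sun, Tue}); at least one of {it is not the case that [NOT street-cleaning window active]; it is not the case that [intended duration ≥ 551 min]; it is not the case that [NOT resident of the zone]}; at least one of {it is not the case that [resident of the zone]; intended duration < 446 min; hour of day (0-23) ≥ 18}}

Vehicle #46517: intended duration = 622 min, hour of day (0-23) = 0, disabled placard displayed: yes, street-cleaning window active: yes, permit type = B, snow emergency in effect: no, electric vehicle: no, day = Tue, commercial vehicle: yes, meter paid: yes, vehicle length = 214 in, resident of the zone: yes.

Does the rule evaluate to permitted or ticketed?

Ticketed

Atomic conditions:
  snow emergency in effect: no → false
  NOT electric vehicle: no → true
  intended duration < 314 min: 622 < 314 is false
  hour of day (0-23) > 12: 0 > 12 is false
  intended duration ≥ 558 min: 622 ≥ 558 is true
  permit type = visitor: B == visitor is false
  NOT disabled placard displayed: yes → false
  vehicle length ≥ 371 in: 214 ≥ 371 is false
  commercial vehicle: yes → true
  meter paid: yes → true
  day ∈ {Mon, Sun, Tue}: Tue is in the set → true
  NOT street-cleaning window active: yes → false
  intended duration ≥ 551 min: 622 ≥ 551 is true
  NOT resident of the zone: yes → false
  resident of the zone: yes → true
  intended duration < 446 min: 622 < 446 is false
  hour of day (0-23) ≥ 18: 0 ≥ 18 is false
Combine:
[1.1] NOT false = true
[1] true OR true = true
[2.2] NOT false = true
[2] false OR true = true
[3.2] NOT false = true
[3.3] NOT false = true
[3] true OR true OR true = true
[4] false OR true = true
[5] true OR true = true
[6.1] NOT false = true
[6.2] NOT true = false
[6.3] NOT false = true
[6] true OR false OR true = true
[7.1] NOT true = false
[7] false OR false OR false = false
[root] true AND true AND true AND true AND true AND true AND false = false
Overall: false → ticketed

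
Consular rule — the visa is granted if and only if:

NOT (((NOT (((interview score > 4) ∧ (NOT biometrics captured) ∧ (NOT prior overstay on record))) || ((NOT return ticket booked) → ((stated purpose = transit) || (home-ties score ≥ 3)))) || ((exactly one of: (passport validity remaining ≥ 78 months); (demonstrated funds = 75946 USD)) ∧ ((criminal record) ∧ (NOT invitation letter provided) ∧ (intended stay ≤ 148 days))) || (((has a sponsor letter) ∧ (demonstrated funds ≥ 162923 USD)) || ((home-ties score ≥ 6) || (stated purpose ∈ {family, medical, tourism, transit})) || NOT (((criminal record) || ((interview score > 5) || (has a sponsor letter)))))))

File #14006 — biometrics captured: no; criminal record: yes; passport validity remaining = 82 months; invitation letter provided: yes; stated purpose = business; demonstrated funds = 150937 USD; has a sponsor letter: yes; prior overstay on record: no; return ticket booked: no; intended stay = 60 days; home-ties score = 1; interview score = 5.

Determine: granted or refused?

Atomic conditions:
  interview score > 4: 5 > 4 is true
  NOT biometrics captured: no → true
  NOT prior overstay on record: no → true
  NOT return ticket booked: no → true
  stated purpose = transit: business == transit is false
  home-ties score ≥ 3: 1 ≥ 3 is false
  passport validity remaining ≥ 78 months: 82 ≥ 78 is true
  demonstrated funds = 75946 USD: 150937 == 75946 is false
  criminal record: yes → true
  NOT invitation letter provided: yes → false
  intended stay ≤ 148 days: 60 ≤ 148 is true
  has a sponsor letter: yes → true
  demonstrated funds ≥ 162923 USD: 150937 ≥ 162923 is false
  home-ties score ≥ 6: 1 ≥ 6 is false
  stated purpose ∈ {family, medical, tourism, transit}: business is not in the set → false
  interview score > 5: 5 > 5 is false
Combine:
[1.1.1.1] true AND true AND true = true
[1.1.1] NOT true = false
[1.1.2.2] false OR false = false
[1.1.2] true → false = false
[1.1] false OR false = false
[1.2.1] exactly-one(true, false) = true
[1.2.2] true AND false AND true = false
[1.2] true AND false = false
[1.3.1] true AND false = false
[1.3.2] false OR false = false
[1.3.3.1.2] false OR true = true
[1.3.3.1] true OR true = true
[1.3.3] NOT true = false
[1.3] false OR false OR false = false
[1] false OR false OR false = false
[root] NOT false = true
Overall: true → granted

Granted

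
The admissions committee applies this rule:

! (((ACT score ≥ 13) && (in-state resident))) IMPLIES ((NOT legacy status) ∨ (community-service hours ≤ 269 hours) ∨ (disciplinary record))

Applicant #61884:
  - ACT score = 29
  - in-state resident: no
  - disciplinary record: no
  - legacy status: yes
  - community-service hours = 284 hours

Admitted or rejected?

Rejected

Atomic conditions:
  ACT score ≥ 13: 29 ≥ 13 is true
  in-state resident: no → false
  NOT legacy status: yes → false
  community-service hours ≤ 269 hours: 284 ≤ 269 is false
  disciplinary record: no → false
Combine:
[1.1] true AND false = false
[1] NOT false = true
[2] false OR false OR false = false
[root] true → false = false
Overall: false → rejected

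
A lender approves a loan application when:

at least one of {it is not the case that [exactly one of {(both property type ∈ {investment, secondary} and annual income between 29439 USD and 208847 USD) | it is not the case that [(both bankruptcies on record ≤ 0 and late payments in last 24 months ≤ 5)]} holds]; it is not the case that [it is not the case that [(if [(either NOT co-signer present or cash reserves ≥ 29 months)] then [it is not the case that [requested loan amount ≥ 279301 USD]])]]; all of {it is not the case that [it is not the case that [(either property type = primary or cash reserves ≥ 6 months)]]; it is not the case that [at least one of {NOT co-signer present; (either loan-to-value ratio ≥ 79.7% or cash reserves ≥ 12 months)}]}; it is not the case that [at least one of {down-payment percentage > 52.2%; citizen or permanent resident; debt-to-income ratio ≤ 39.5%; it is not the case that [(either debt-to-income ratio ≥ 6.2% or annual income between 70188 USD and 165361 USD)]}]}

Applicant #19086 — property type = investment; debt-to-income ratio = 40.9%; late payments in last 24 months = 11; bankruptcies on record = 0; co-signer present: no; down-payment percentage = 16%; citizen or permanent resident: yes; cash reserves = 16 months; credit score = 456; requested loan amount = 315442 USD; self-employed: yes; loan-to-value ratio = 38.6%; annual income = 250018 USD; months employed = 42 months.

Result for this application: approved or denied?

Atomic conditions:
  property type ∈ {investment, secondary}: investment is in the set → true
  annual income between 29439 USD and 208847 USD: 250018 in [29439, 208847] is false
  bankruptcies on record ≤ 0: 0 ≤ 0 is true
  late payments in last 24 months ≤ 5: 11 ≤ 5 is false
  NOT co-signer present: no → true
  cash reserves ≥ 29 months: 16 ≥ 29 is false
  requested loan amount ≥ 279301 USD: 315442 ≥ 279301 is true
  property type = primary: investment == primary is false
  cash reserves ≥ 6 months: 16 ≥ 6 is true
  loan-to-value ratio ≥ 79.7%: 38.6 ≥ 79.7 is false
  cash reserves ≥ 12 months: 16 ≥ 12 is true
  down-payment percentage > 52.2%: 16 > 52.2 is false
  citizen or permanent resident: yes → true
  debt-to-income ratio ≤ 39.5%: 40.9 ≤ 39.5 is false
  debt-to-income ratio ≥ 6.2%: 40.9 ≥ 6.2 is true
  annual income between 70188 USD and 165361 USD: 250018 in [70188, 165361] is false
Combine:
[1.1.1] true AND false = false
[1.1.2.1] true AND false = false
[1.1.2] NOT false = true
[1.1] exactly-one(false, true) = true
[1] NOT true = false
[2.1.1.1] true OR false = true
[2.1.1.2] NOT true = false
[2.1.1] true → false = false
[2.1] NOT false = true
[2] NOT true = false
[3.1.1.1] false OR true = true
[3.1.1] NOT true = false
[3.1] NOT false = true
[3.2.1.2] false OR true = true
[3.2.1] true OR true = true
[3.2] NOT true = false
[3] true AND false = false
[4.1.4.1] true OR false = true
[4.1.4] NOT true = false
[4.1] false OR true OR false OR false = true
[4] NOT true = false
[root] false OR false OR false OR false = false
Overall: false → denied

Denied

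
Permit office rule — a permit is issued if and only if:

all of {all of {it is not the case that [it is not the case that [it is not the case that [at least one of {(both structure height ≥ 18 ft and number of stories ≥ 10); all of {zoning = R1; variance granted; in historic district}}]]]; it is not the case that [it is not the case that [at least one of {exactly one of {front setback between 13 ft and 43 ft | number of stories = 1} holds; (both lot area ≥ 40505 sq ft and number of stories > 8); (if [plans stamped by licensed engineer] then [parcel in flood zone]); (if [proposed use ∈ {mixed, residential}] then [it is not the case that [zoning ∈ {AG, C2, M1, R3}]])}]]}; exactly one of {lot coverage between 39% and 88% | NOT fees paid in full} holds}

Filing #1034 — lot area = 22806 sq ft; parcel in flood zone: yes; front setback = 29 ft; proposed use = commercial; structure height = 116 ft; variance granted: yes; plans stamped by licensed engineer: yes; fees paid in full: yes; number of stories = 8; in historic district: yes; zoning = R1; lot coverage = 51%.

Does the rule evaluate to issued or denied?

Denied

Atomic conditions:
  structure height ≥ 18 ft: 116 ≥ 18 is true
  number of stories ≥ 10: 8 ≥ 10 is false
  zoning = R1: R1 == R1 is true
  variance granted: yes → true
  in historic district: yes → true
  front setback between 13 ft and 43 ft: 29 in [13, 43] is true
  number of stories = 1: 8 == 1 is false
  lot area ≥ 40505 sq ft: 22806 ≥ 40505 is false
  number of stories > 8: 8 > 8 is false
  plans stamped by licensed engineer: yes → true
  parcel in flood zone: yes → true
  proposed use ∈ {mixed, residential}: commercial is not in the set → false
  zoning ∈ {AG, C2, M1, R3}: R1 is not in the set → false
  lot coverage between 39% and 88%: 51 in [39, 88] is true
  NOT fees paid in full: yes → false
Combine:
[1.1.1.1.1.1] true AND false = false
[1.1.1.1.1.2] true AND true AND true = true
[1.1.1.1.1] false OR true = true
[1.1.1.1] NOT true = false
[1.1.1] NOT false = true
[1.1] NOT true = false
[1.2.1.1.1] exactly-one(true, false) = true
[1.2.1.1.2] false AND false = false
[1.2.1.1.3] true → true = true
[1.2.1.1.4.2] NOT false = true
[1.2.1.1.4] false → true (antecedent false ⇒ implication holds) = true
[1.2.1.1] true OR false OR true OR true = true
[1.2.1] NOT true = false
[1.2] NOT false = true
[1] false AND true = false
[2] exactly-one(true, false) = true
[root] false AND true = false
Overall: false → denied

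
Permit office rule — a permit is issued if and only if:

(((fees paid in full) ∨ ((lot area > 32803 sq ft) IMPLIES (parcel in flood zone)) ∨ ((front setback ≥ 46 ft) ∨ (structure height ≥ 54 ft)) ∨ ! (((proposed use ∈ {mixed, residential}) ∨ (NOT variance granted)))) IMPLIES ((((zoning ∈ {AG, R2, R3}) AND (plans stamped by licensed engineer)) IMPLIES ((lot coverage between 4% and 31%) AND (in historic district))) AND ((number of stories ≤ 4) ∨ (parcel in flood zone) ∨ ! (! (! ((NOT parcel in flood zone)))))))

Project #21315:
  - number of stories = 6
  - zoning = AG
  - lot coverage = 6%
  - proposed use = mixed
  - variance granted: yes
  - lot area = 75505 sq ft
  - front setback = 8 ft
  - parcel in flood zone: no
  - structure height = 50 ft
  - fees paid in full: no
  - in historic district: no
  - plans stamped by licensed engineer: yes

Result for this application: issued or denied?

Atomic conditions:
  fees paid in full: no → false
  lot area > 32803 sq ft: 75505 > 32803 is true
  parcel in flood zone: no → false
  front setback ≥ 46 ft: 8 ≥ 46 is false
  structure height ≥ 54 ft: 50 ≥ 54 is false
  proposed use ∈ {mixed, residential}: mixed is in the set → true
  NOT variance granted: yes → false
  zoning ∈ {AG, R2, R3}: AG is in the set → true
  plans stamped by licensed engineer: yes → true
  lot coverage between 4% and 31%: 6 in [4, 31] is true
  in historic district: no → false
  number of stories ≤ 4: 6 ≤ 4 is false
  NOT parcel in flood zone: no → true
Combine:
[1.2] true → false = false
[1.3] false OR false = false
[1.4.1] true OR false = true
[1.4] NOT true = false
[1] false OR false OR false OR false = false
[2.1.1] true AND true = true
[2.1.2] true AND false = false
[2.1] true → false = false
[2.2.3.1.1] NOT true = false
[2.2.3.1] NOT false = true
[2.2.3] NOT true = false
[2.2] false OR false OR false = false
[2] false AND false = false
[root] false → false (antecedent false ⇒ implication holds) = true
Overall: true → issued

Issued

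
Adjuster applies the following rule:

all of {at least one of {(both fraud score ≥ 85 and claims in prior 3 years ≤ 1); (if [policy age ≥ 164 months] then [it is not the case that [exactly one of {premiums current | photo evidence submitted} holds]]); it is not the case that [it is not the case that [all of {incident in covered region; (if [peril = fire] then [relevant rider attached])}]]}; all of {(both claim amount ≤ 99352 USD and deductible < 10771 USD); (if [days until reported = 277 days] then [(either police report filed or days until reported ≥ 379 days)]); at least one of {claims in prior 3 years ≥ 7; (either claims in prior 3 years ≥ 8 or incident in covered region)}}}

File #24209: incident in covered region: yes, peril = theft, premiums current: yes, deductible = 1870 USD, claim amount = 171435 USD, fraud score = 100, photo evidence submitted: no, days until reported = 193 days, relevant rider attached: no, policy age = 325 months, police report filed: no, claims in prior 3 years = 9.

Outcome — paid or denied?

Atomic conditions:
  fraud score ≥ 85: 100 ≥ 85 is true
  claims in prior 3 years ≤ 1: 9 ≤ 1 is false
  policy age ≥ 164 months: 325 ≥ 164 is true
  premiums current: yes → true
  photo evidence submitted: no → false
  incident in covered region: yes → true
  peril = fire: theft == fire is false
  relevant rider attached: no → false
  claim amount ≤ 99352 USD: 171435 ≤ 99352 is false
  deductible < 10771 USD: 1870 < 10771 is true
  days until reported = 277 days: 193 == 277 is false
  police report filed: no → false
  days until reported ≥ 379 days: 193 ≥ 379 is false
  claims in prior 3 years ≥ 7: 9 ≥ 7 is true
  claims in prior 3 years ≥ 8: 9 ≥ 8 is true
Combine:
[1.1] true AND false = false
[1.2.2.1] exactly-one(true, false) = true
[1.2.2] NOT true = false
[1.2] true → false = false
[1.3.1.1.2] false → false (antecedent false ⇒ implication holds) = true
[1.3.1.1] true AND true = true
[1.3.1] NOT true = false
[1.3] NOT false = true
[1] false OR false OR true = true
[2.1] false AND true = false
[2.2.2] false OR false = false
[2.2] false → false (antecedent false ⇒ implication holds) = true
[2.3.2] true OR true = true
[2.3] true OR true = true
[2] false AND true AND true = false
[root] true AND false = false
Overall: false → denied

Denied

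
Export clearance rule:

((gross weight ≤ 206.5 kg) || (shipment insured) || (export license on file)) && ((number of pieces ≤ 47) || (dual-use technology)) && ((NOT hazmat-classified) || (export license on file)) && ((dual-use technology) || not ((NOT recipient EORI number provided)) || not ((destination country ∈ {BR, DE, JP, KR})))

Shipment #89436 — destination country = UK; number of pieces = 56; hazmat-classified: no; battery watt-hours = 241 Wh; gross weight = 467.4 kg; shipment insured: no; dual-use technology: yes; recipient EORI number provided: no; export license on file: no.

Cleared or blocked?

Atomic conditions:
  gross weight ≤ 206.5 kg: 467.4 ≤ 206.5 is false
  shipment insured: no → false
  export license on file: no → false
  number of pieces ≤ 47: 56 ≤ 47 is false
  dual-use technology: yes → true
  NOT hazmat-classified: no → true
  NOT recipient EORI number provided: no → true
  destination country ∈ {BR, DE, JP, KR}: UK is not in the set → false
Combine:
[1] false OR false OR false = false
[2] false OR true = true
[3] true OR false = true
[4.2] NOT true = false
[4.3] NOT false = true
[4] true OR false OR true = true
[root] false AND true AND true AND true = false
Overall: false → blocked

Blocked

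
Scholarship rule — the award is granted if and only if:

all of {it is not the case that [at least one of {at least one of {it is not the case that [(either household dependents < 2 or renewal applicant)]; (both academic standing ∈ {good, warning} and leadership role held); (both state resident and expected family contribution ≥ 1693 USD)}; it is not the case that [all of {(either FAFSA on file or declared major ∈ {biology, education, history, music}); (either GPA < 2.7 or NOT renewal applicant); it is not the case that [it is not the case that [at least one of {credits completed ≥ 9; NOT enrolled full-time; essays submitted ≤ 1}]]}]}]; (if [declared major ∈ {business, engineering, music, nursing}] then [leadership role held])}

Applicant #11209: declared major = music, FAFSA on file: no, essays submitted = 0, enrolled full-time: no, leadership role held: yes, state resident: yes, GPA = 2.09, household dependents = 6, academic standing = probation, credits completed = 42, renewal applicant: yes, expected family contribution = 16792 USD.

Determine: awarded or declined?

Declined

Atomic conditions:
  household dependents < 2: 6 < 2 is false
  renewal applicant: yes → true
  academic standing ∈ {good, warning}: probation is not in the set → false
  leadership role held: yes → true
  state resident: yes → true
  expected family contribution ≥ 1693 USD: 16792 ≥ 1693 is true
  FAFSA on file: no → false
  declared major ∈ {biology, education, history, music}: music is in the set → true
  GPA < 2.7: 2.09 < 2.7 is true
  NOT renewal applicant: yes → false
  credits completed ≥ 9: 42 ≥ 9 is true
  NOT enrolled full-time: no → true
  essays submitted ≤ 1: 0 ≤ 1 is true
  declared major ∈ {business, engineering, music, nursing}: music is in the set → true
Combine:
[1.1.1.1.1] false OR true = true
[1.1.1.1] NOT true = false
[1.1.1.2] false AND true = false
[1.1.1.3] true AND true = true
[1.1.1] false OR false OR true = true
[1.1.2.1.1] false OR true = true
[1.1.2.1.2] true OR false = true
[1.1.2.1.3.1.1] true OR true OR true = true
[1.1.2.1.3.1] NOT true = false
[1.1.2.1.3] NOT false = true
[1.1.2.1] true AND true AND true = true
[1.1.2] NOT true = false
[1.1] true OR false = true
[1] NOT true = false
[2] true → true = true
[root] false AND true = false
Overall: false → declined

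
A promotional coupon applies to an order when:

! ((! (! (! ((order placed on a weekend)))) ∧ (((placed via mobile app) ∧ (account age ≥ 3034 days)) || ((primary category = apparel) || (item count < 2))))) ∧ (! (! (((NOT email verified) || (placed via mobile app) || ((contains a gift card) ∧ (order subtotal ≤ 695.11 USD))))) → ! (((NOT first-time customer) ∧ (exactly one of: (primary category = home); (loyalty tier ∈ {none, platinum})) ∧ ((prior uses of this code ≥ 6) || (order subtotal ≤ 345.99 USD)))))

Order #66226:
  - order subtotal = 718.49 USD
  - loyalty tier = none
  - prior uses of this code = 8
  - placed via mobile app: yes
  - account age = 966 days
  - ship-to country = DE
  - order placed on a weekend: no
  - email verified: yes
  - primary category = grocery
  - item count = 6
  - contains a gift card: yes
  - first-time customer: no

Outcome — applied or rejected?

Rejected

Atomic conditions:
  order placed on a weekend: no → false
  placed via mobile app: yes → true
  account age ≥ 3034 days: 966 ≥ 3034 is false
  primary category = apparel: grocery == apparel is false
  item count < 2: 6 < 2 is false
  NOT email verified: yes → false
  contains a gift card: yes → true
  order subtotal ≤ 695.11 USD: 718.49 ≤ 695.11 is false
  NOT first-time customer: no → true
  primary category = home: grocery == home is false
  loyalty tier ∈ {none, platinum}: none is in the set → true
  prior uses of this code ≥ 6: 8 ≥ 6 is true
  order subtotal ≤ 345.99 USD: 718.49 ≤ 345.99 is false
Combine:
[1.1.1.1.1] NOT false = true
[1.1.1.1] NOT true = false
[1.1.1] NOT false = true
[1.1.2.1] true AND false = false
[1.1.2.2] false OR false = false
[1.1.2] false OR false = false
[1.1] true AND false = false
[1] NOT false = true
[2.1.1.1.3] true AND false = false
[2.1.1.1] false OR true OR false = true
[2.1.1] NOT true = false
[2.1] NOT false = true
[2.2.1.2] exactly-one(false, true) = true
[2.2.1.3] true OR false = true
[2.2.1] true AND true AND true = true
[2.2] NOT true = false
[2] true → false = false
[root] true AND false = false
Overall: false → rejected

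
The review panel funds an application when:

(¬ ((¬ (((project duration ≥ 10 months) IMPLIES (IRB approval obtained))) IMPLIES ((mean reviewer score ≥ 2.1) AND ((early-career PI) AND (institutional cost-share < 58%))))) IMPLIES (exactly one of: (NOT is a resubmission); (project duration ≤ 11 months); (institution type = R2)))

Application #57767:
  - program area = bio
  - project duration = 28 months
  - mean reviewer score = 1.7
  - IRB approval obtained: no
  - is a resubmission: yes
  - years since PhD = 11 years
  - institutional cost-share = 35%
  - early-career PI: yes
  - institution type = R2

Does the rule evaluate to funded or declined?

Funded

Atomic conditions:
  project duration ≥ 10 months: 28 ≥ 10 is true
  IRB approval obtained: no → false
  mean reviewer score ≥ 2.1: 1.7 ≥ 2.1 is false
  early-career PI: yes → true
  institutional cost-share < 58%: 35 < 58 is true
  NOT is a resubmission: yes → false
  project duration ≤ 11 months: 28 ≤ 11 is false
  institution type = R2: R2 == R2 is true
Combine:
[1.1.1.1] true → false = false
[1.1.1] NOT false = true
[1.1.2.2] true AND true = true
[1.1.2] false AND true = false
[1.1] true → false = false
[1] NOT false = true
[2] exactly-one(false, false, true) = true
[root] true → true = true
Overall: true → funded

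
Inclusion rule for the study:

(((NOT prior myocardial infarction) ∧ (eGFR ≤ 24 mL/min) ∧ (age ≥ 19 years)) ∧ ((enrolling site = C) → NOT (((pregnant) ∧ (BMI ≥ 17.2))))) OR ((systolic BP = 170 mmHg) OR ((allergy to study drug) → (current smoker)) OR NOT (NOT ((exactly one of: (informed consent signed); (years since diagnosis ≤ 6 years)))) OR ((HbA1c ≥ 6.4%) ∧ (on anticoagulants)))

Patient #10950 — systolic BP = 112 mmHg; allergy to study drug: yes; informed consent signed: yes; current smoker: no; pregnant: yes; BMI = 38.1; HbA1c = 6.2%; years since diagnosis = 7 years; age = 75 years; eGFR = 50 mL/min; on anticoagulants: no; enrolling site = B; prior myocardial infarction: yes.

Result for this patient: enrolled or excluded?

Enrolled

Atomic conditions:
  NOT prior myocardial infarction: yes → false
  eGFR ≤ 24 mL/min: 50 ≤ 24 is false
  age ≥ 19 years: 75 ≥ 19 is true
  enrolling site = C: B == C is false
  pregnant: yes → true
  BMI ≥ 17.2: 38.1 ≥ 17.2 is true
  systolic BP = 170 mmHg: 112 == 170 is false
  allergy to study drug: yes → true
  current smoker: no → false
  informed consent signed: yes → true
  years since diagnosis ≤ 6 years: 7 ≤ 6 is false
  HbA1c ≥ 6.4%: 6.2 ≥ 6.4 is false
  on anticoagulants: no → false
Combine:
[1.1] false AND false AND true = false
[1.2.2.1] true AND true = true
[1.2.2] NOT true = false
[1.2] false → false (antecedent false ⇒ implication holds) = true
[1] false AND true = false
[2.2] true → false = false
[2.3.1.1] exactly-one(true, false) = true
[2.3.1] NOT true = false
[2.3] NOT false = true
[2.4] false AND false = false
[2] false OR false OR true OR false = true
[root] false OR true = true
Overall: true → enrolled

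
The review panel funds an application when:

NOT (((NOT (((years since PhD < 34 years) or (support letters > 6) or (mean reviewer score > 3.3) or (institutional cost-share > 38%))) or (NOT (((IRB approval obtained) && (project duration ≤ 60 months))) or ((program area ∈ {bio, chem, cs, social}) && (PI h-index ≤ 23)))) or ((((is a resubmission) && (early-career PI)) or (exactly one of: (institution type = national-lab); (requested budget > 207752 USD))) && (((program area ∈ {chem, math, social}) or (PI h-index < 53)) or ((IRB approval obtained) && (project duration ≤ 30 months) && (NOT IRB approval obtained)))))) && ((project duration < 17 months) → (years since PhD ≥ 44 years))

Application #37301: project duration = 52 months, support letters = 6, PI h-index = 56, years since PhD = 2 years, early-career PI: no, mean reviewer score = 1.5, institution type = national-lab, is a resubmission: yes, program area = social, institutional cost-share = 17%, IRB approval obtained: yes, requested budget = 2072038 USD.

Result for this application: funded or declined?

Funded

Atomic conditions:
  years since PhD < 34 years: 2 < 34 is true
  support letters > 6: 6 > 6 is false
  mean reviewer score > 3.3: 1.5 > 3.3 is false
  institutional cost-share > 38%: 17 > 38 is false
  IRB approval obtained: yes → true
  project duration ≤ 60 months: 52 ≤ 60 is true
  program area ∈ {bio, chem, cs, social}: social is in the set → true
  PI h-index ≤ 23: 56 ≤ 23 is false
  is a resubmission: yes → true
  early-career PI: no → false
  institution type = national-lab: national-lab == national-lab is true
  requested budget > 207752 USD: 2072038 > 207752 is true
  program area ∈ {chem, math, social}: social is in the set → true
  PI h-index < 53: 56 < 53 is false
  project duration ≤ 30 months: 52 ≤ 30 is false
  NOT IRB approval obtained: yes → false
  project duration < 17 months: 52 < 17 is false
  years since PhD ≥ 44 years: 2 ≥ 44 is false
Combine:
[1.1.1.1.1] true OR false OR false OR false = true
[1.1.1.1] NOT true = false
[1.1.1.2.1.1] true AND true = true
[1.1.1.2.1] NOT true = false
[1.1.1.2.2] true AND false = false
[1.1.1.2] false OR false = false
[1.1.1] false OR false = false
[1.1.2.1.1] true AND false = false
[1.1.2.1.2] exactly-one(true, true) = false
[1.1.2.1] false OR false = false
[1.1.2.2.1] true OR false = true
[1.1.2.2.2] true AND false AND false = false
[1.1.2.2] true OR false = true
[1.1.2] false AND true = false
[1.1] false OR false = false
[1] NOT false = true
[2] false → false (antecedent false ⇒ implication holds) = true
[root] true AND true = true
Overall: true → funded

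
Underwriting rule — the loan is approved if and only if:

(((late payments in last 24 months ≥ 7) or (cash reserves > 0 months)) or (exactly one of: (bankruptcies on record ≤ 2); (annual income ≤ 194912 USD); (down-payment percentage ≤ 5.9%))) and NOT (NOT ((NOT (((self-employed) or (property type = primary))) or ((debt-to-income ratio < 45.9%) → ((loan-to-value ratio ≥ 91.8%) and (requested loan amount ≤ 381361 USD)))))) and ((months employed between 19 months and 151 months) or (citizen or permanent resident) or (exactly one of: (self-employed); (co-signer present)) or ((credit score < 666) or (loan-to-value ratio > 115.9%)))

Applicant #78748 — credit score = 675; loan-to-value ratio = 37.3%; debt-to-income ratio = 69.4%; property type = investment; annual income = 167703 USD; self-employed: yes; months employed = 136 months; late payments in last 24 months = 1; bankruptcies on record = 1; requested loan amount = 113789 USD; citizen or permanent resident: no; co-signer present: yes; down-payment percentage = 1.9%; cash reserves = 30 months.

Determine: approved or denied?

Atomic conditions:
  late payments in last 24 months ≥ 7: 1 ≥ 7 is false
  cash reserves > 0 months: 30 > 0 is true
  bankruptcies on record ≤ 2: 1 ≤ 2 is true
  annual income ≤ 194912 USD: 167703 ≤ 194912 is true
  down-payment percentage ≤ 5.9%: 1.9 ≤ 5.9 is true
  self-employed: yes → true
  property type = primary: investment == primary is false
  debt-to-income ratio < 45.9%: 69.4 < 45.9 is false
  loan-to-value ratio ≥ 91.8%: 37.3 ≥ 91.8 is false
  requested loan amount ≤ 381361 USD: 113789 ≤ 381361 is true
  months employed between 19 months and 151 months: 136 in [19, 151] is true
  citizen or permanent resident: no → false
  co-signer present: yes → true
  credit score < 666: 675 < 666 is false
  loan-to-value ratio > 115.9%: 37.3 > 115.9 is false
Combine:
[1.1] false OR true = true
[1.2] exactly-one(true, true, true) = false
[1] true OR false = true
[2.1.1.1.1] true OR false = true
[2.1.1.1] NOT true = false
[2.1.1.2.2] false AND true = false
[2.1.1.2] false → false (antecedent false ⇒ implication holds) = true
[2.1.1] false OR true = true
[2.1] NOT true = false
[2] NOT false = true
[3.3] exactly-one(true, true) = false
[3.4] false OR false = false
[3] true OR false OR false OR false = true
[root] true AND true AND true = true
Overall: true → approved

Approved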